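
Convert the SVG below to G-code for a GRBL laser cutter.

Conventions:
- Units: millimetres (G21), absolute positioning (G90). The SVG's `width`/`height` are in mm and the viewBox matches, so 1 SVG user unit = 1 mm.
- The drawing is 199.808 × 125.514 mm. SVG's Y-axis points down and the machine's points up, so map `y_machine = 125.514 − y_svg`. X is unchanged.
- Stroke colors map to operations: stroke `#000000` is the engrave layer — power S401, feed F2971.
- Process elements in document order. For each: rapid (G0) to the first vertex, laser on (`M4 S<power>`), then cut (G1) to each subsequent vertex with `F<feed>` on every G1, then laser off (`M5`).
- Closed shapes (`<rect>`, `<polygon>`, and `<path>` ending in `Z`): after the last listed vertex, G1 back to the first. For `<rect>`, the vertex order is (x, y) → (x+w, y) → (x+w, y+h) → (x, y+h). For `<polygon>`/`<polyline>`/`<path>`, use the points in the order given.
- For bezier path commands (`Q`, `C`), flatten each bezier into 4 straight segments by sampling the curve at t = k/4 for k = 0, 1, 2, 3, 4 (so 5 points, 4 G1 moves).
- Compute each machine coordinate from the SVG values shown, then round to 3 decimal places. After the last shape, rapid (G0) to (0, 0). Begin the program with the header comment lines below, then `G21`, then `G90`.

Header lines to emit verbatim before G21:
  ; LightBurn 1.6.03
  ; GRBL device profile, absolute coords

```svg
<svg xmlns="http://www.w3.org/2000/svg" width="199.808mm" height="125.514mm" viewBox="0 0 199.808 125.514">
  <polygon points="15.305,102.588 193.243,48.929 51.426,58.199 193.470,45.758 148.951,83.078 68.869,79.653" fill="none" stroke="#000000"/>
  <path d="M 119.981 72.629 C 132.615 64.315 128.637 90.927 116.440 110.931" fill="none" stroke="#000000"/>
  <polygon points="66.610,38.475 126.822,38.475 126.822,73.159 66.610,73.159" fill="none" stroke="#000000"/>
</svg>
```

viewBox `0 0 199.808 125.514` with mm width/height → 1 unit = 1 mm. Flip: y_m = 125.514 − y_svg.

**Shape 1** — `<polygon>` closed polygon, stroke `#000000` → engrave (S401, F2971). Machine vertices: (15.305,22.926) → (193.243,76.585) → (51.426,67.315) → (193.470,79.756) → (148.951,42.436) → (68.869,45.861) → (15.305,22.926). Closed: final G1 returns to the first vertex.

**Shape 2** — `<path>` cubic bezier, stroke `#000000` → engrave (S401, F2971). Control points (SVG): P0=(119.981,72.629), P1=(132.615,64.315), P2=(128.637,90.927), P3=(116.440,110.931); sampled at t=k/4. Machine vertices: (119.981,52.885) → (126.473,53.221) → (127.522,44.353) → (123.916,30.176) → (116.440,14.583). Open path.

**Shape 3** — `<polygon>` rectangle, stroke `#000000` → engrave (S401, F2971). Machine vertices: (66.610,87.039) → (126.822,87.039) → (126.822,52.355) → (66.610,52.355) → (66.610,87.039). Closed: final G1 returns to the first vertex.

; LightBurn 1.6.03
; GRBL device profile, absolute coords
G21
G90
G0 X15.305 Y22.926
M4 S401
G1 X193.243 Y76.585 F2971
G1 X51.426 Y67.315 F2971
G1 X193.470 Y79.756 F2971
G1 X148.951 Y42.436 F2971
G1 X68.869 Y45.861 F2971
G1 X15.305 Y22.926 F2971
M5
G0 X119.981 Y52.885
M4 S401
G1 X126.473 Y53.221 F2971
G1 X127.522 Y44.353 F2971
G1 X123.916 Y30.176 F2971
G1 X116.440 Y14.583 F2971
M5
G0 X66.610 Y87.039
M4 S401
G1 X126.822 Y87.039 F2971
G1 X126.822 Y52.355 F2971
G1 X66.610 Y52.355 F2971
G1 X66.610 Y87.039 F2971
M5
G0 X0.000 Y0.000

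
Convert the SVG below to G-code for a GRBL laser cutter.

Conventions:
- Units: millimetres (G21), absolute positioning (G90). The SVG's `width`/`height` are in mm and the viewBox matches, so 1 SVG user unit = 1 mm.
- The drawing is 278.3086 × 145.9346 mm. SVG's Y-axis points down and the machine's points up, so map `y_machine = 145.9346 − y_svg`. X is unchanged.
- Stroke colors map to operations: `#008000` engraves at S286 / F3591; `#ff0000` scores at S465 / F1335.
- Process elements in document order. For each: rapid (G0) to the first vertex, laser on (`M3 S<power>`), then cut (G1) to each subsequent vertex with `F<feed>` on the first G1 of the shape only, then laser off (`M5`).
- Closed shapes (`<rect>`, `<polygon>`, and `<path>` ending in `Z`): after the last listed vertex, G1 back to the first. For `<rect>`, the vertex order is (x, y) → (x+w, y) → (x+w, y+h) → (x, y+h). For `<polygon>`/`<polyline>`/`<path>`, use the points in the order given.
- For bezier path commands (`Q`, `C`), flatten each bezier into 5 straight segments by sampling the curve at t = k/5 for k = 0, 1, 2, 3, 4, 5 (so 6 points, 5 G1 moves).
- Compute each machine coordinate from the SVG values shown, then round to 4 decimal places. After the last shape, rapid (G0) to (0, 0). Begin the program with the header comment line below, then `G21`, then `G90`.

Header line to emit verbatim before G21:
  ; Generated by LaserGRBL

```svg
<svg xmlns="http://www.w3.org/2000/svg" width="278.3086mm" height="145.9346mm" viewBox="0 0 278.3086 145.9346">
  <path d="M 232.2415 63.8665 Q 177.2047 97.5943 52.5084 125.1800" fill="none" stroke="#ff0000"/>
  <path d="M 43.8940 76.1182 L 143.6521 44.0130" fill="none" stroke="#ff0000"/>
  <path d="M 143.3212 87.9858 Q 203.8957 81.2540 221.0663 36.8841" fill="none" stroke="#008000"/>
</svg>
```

viewBox `0 0 278.3086 145.9346` with mm width/height → 1 unit = 1 mm. Flip: y_m = 145.9346 − y_svg.

**Shape 1** — `<path>` quadratic bezier, stroke `#ff0000` → score (S465, F1335). Control points (SVG): P0=(232.2415,63.8665), P1=(177.2047,97.5943), P2=(52.5084,125.1800); sampled at t=k/5. Machine vertices: (232.2415,82.0681) → (207.4404,68.8227) → (177.0665,56.0686) → (141.1199,43.8059) → (99.6005,32.0346) → (52.5084,20.7546). Open path.

**Shape 2** — `<path>` line segment, stroke `#ff0000` → score (S465, F1335). Machine vertices: (43.8940,69.8164) → (143.6521,101.9216). Open path.

**Shape 3** — `<path>` quadratic bezier, stroke `#008000` → engrave (S286, F3591). Control points (SVG): P0=(143.3212,87.9858), P1=(203.8957,81.2540), P2=(221.0663,36.8841); sampled at t=k/5. Machine vertices: (143.3212,57.9488) → (165.8148,62.1470) → (184.8362,69.3563) → (200.3852,79.5767) → (212.4619,92.8081) → (221.0663,109.0505). Open path.

; Generated by LaserGRBL
G21
G90
G0 X232.2415 Y82.0681
M3 S465
G1 X207.4404 Y68.8227 F1335
G1 X177.0665 Y56.0686
G1 X141.1199 Y43.8059
G1 X99.6005 Y32.0346
G1 X52.5084 Y20.7546
M5
G0 X43.8940 Y69.8164
M3 S465
G1 X143.6521 Y101.9216 F1335
M5
G0 X143.3212 Y57.9488
M3 S286
G1 X165.8148 Y62.1470 F3591
G1 X184.8362 Y69.3563
G1 X200.3852 Y79.5767
G1 X212.4619 Y92.8081
G1 X221.0663 Y109.0505
M5
G0 X0.0000 Y0.0000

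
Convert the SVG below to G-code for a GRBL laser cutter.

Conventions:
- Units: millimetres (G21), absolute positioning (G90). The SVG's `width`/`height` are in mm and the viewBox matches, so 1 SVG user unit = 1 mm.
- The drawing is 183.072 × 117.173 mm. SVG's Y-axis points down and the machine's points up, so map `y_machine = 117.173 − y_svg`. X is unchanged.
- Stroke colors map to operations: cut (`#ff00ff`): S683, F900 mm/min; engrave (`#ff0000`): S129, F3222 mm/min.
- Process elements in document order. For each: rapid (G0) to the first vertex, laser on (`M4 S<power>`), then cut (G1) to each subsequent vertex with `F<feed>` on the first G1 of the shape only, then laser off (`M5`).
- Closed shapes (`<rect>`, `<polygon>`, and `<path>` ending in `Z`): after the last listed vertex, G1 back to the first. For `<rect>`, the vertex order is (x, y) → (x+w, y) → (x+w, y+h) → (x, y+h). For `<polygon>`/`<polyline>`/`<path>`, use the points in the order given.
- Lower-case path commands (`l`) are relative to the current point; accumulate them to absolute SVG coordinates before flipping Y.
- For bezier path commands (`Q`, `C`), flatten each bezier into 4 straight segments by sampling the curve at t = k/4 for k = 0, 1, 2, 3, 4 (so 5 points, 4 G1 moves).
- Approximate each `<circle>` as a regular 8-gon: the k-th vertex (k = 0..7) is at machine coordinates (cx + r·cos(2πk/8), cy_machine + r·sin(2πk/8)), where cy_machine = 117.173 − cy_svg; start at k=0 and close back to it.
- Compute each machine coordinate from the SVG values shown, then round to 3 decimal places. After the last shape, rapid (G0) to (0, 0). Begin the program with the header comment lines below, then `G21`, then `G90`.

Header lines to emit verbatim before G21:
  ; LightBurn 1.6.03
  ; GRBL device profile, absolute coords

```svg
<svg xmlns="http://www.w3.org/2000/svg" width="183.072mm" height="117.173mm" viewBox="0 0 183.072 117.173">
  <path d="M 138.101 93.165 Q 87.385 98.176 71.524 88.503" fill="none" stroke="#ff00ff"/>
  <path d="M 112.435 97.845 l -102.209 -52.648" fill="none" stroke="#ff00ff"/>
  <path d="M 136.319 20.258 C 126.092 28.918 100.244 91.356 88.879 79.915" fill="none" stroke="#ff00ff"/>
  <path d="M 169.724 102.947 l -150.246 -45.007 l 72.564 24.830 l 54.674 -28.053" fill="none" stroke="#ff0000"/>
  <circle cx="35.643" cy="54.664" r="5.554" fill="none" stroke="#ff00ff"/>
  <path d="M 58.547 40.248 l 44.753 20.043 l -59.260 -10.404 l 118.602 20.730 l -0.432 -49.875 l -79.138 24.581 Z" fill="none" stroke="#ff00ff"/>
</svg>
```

; LightBurn 1.6.03
; GRBL device profile, absolute coords
G21
G90
G0 X138.101 Y24.008
M4 S683
G1 X114.921 Y22.420 F900
G1 X96.099 Y22.668
G1 X81.633 Y24.751
G1 X71.524 Y28.670
M5
G0 X112.435 Y19.328
M4 S683
G1 X10.226 Y71.976 F900
M5
G0 X136.319 Y96.915
M4 S683
G1 X126.190 Y82.331 F900
G1 X113.026 Y59.549
G1 X99.648 Y40.535
G1 X88.879 Y37.258
M5
G0 X169.724 Y14.226
M4 S129
G1 X19.478 Y59.233 F3222
G1 X92.042 Y34.403
G1 X146.716 Y62.456
M5
G0 X41.197 Y62.509
M4 S683
G1 X39.570 Y66.436 F900
G1 X35.643 Y68.063
G1 X31.716 Y66.436
G1 X30.089 Y62.509
G1 X31.716 Y58.582
G1 X35.643 Y56.955
G1 X39.570 Y58.582
G1 X41.197 Y62.509
M5
G0 X58.547 Y76.925
M4 S683
G1 X103.300 Y56.882 F900
G1 X44.040 Y67.286
G1 X162.642 Y46.556
G1 X162.210 Y96.431
G1 X83.072 Y71.850
G1 X58.547 Y76.925
M5
G0 X0.000 Y0.000

Since the viewBox matches the mm dimensions, user units are millimetres directly. The only transform is the Y-flip y_m = 117.173 − y_svg.

Shape 1 is a quadratic bezier drawn with `<path>`. Its stroke #ff00ff means cut at S683, F900. After flipping Y the toolpath is (138.101,24.008) → (114.921,22.420) → (96.099,22.668) → (81.633,24.751) → (71.524,28.670).

Shape 2 is a line segment drawn with `<path>`. Its stroke #ff00ff means cut at S683, F900. After flipping Y the toolpath is (112.435,19.328) → (10.226,71.976).

Shape 3 is a cubic bezier drawn with `<path>`. Its stroke #ff00ff means cut at S683, F900. After flipping Y the toolpath is (136.319,96.915) → (126.190,82.331) → (113.026,59.549) → (99.648,40.535) → (88.879,37.258).

Shape 4 is a open polyline drawn with `<path>`. Its stroke #ff0000 means engrave at S129, F3222. After flipping Y the toolpath is (169.724,14.226) → (19.478,59.233) → (92.042,34.403) → (146.716,62.456).

Shape 5 is a circle drawn with `<circle>`. Its stroke #ff00ff means cut at S683, F900. After flipping Y the toolpath is (41.197,62.509) → (39.570,66.436) → (35.643,68.063) → (31.716,66.436) → (30.089,62.509) → (31.716,58.582) → (35.643,56.955) → (39.570,58.582) → (41.197,62.509), returning to the start.

Shape 6 is a closed polygon drawn with `<path>`. Its stroke #ff00ff means cut at S683, F900. After flipping Y the toolpath is (58.547,76.925) → (103.300,56.882) → (44.040,67.286) → (162.642,46.556) → (162.210,96.431) → (83.072,71.850) → (58.547,76.925), returning to the start.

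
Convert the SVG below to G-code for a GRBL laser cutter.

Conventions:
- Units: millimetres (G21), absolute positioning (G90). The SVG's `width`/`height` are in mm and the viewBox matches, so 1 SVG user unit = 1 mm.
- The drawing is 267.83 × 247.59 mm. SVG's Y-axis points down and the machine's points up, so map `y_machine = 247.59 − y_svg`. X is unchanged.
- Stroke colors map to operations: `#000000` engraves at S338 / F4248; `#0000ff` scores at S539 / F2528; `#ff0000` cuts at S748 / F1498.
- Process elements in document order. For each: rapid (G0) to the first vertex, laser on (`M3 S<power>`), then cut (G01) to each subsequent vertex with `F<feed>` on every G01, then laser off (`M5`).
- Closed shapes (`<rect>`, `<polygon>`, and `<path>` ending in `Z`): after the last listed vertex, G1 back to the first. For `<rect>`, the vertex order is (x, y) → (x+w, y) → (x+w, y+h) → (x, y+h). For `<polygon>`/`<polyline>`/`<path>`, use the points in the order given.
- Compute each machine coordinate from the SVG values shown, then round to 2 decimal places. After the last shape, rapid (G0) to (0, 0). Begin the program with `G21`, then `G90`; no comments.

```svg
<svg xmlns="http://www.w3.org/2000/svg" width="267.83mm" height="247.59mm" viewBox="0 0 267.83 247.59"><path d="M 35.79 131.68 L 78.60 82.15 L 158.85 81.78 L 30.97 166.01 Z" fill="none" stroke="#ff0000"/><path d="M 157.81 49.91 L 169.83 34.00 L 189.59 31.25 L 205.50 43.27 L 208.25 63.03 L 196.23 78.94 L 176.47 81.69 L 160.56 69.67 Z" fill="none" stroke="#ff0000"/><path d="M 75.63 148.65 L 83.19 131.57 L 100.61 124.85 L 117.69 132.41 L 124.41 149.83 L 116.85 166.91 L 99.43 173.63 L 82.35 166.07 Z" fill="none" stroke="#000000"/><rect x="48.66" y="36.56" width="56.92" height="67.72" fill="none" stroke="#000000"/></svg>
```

1 u = 1 mm; y_m = 247.59 − y.

[1] `<path>` closed polygon, #ff0000→cut S748 F1498: (35.79,115.91) → (78.60,165.44) → (158.85,165.81) → (30.97,81.58) → (35.79,115.91) (closed)

[2] `<path>` regular polygon, #ff0000→cut S748 F1498: (157.81,197.68) → (169.83,213.59) → (189.59,216.34) → (205.50,204.32) → (208.25,184.56) → (196.23,168.65) → (176.47,165.90) → (160.56,177.92) → (157.81,197.68) (closed)

[3] `<path>` regular polygon, #000000→engrave S338 F4248: (75.63,98.94) → (83.19,116.02) → (100.61,122.74) → (117.69,115.18) → (124.41,97.76) → (116.85,80.68) → (99.43,73.96) → (82.35,81.52) → (75.63,98.94) (closed)

[4] `<rect>` rectangle, #000000→engrave S338 F4248: (48.66,211.03) → (105.58,211.03) → (105.58,143.31) → (48.66,143.31) → (48.66,211.03) (closed)

G21
G90
G0 X35.79 Y115.91
M3 S748
G01 X78.60 Y165.44 F1498
G01 X158.85 Y165.81 F1498
G01 X30.97 Y81.58 F1498
G01 X35.79 Y115.91 F1498
M5
G0 X157.81 Y197.68
M3 S748
G01 X169.83 Y213.59 F1498
G01 X189.59 Y216.34 F1498
G01 X205.50 Y204.32 F1498
G01 X208.25 Y184.56 F1498
G01 X196.23 Y168.65 F1498
G01 X176.47 Y165.90 F1498
G01 X160.56 Y177.92 F1498
G01 X157.81 Y197.68 F1498
M5
G0 X75.63 Y98.94
M3 S338
G01 X83.19 Y116.02 F4248
G01 X100.61 Y122.74 F4248
G01 X117.69 Y115.18 F4248
G01 X124.41 Y97.76 F4248
G01 X116.85 Y80.68 F4248
G01 X99.43 Y73.96 F4248
G01 X82.35 Y81.52 F4248
G01 X75.63 Y98.94 F4248
M5
G0 X48.66 Y211.03
M3 S338
G01 X105.58 Y211.03 F4248
G01 X105.58 Y143.31 F4248
G01 X48.66 Y143.31 F4248
G01 X48.66 Y211.03 F4248
M5
G0 X0.00 Y0.00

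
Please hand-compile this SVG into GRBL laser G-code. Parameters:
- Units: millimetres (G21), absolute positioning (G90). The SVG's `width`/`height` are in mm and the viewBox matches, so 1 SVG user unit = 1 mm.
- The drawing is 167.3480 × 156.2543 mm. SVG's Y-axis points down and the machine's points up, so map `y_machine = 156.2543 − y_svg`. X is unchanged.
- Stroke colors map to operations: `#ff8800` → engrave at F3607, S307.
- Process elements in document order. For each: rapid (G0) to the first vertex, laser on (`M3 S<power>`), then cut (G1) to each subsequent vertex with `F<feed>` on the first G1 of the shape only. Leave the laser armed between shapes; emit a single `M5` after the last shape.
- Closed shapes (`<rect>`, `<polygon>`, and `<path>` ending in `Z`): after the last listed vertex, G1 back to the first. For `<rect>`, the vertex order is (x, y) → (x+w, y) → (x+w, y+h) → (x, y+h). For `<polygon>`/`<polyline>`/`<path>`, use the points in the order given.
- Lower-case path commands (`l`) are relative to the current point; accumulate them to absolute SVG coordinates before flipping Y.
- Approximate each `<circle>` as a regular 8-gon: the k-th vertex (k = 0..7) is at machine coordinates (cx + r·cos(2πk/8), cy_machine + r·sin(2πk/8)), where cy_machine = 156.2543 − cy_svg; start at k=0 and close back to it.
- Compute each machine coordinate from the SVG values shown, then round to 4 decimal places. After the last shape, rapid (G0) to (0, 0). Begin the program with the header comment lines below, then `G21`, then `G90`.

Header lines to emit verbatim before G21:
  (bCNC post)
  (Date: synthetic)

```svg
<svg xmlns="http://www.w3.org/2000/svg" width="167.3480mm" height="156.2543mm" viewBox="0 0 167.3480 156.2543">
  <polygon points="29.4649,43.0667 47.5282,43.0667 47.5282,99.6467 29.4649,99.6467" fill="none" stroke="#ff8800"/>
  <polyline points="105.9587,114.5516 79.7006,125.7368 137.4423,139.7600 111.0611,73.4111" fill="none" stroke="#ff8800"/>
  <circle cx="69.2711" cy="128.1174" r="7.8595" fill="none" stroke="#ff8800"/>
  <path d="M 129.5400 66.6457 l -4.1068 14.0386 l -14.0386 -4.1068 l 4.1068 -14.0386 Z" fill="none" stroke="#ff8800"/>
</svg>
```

viewBox `0 0 167.3480 156.2543` with mm width/height → 1 unit = 1 mm. Flip: y_m = 156.2543 − y_svg.

**Shape 1** — `<polygon>` rectangle, stroke `#ff8800` → engrave (S307, F3607). Machine vertices: (29.4649,113.1876) → (47.5282,113.1876) → (47.5282,56.6076) → (29.4649,56.6076) → (29.4649,113.1876). Closed: final G1 returns to the first vertex.

**Shape 2** — `<polyline>` open polyline, stroke `#ff8800` → engrave (S307, F3607). Machine vertices: (105.9587,41.7027) → (79.7006,30.5175) → (137.4423,16.4943) → (111.0611,82.8432). Open path.

**Shape 3** — `<circle>` circle, stroke `#ff8800` → engrave (S307, F3607). Machine vertices: (77.1306,28.1369) → (74.8286,33.6944) → (69.2711,35.9964) → (63.7136,33.6944) → (61.4116,28.1369) → (63.7136,22.5794) → (69.2711,20.2774) → (74.8286,22.5794) → (77.1306,28.1369). Closed: final G1 returns to the first vertex.

**Shape 4** — `<path>` regular polygon, stroke `#ff8800` → engrave (S307, F3607). Machine vertices: (129.5400,89.6086) → (125.4332,75.5700) → (111.3946,79.6768) → (115.5014,93.7154) → (129.5400,89.6086). Closed: final G1 returns to the first vertex.

(bCNC post)
(Date: synthetic)
G21
G90
G0 X29.4649 Y113.1876
M3 S307
G1 X47.5282 Y113.1876 F3607
G1 X47.5282 Y56.6076
G1 X29.4649 Y56.6076
G1 X29.4649 Y113.1876
G0 X105.9587 Y41.7027
M3 S307
G1 X79.7006 Y30.5175 F3607
G1 X137.4423 Y16.4943
G1 X111.0611 Y82.8432
G0 X77.1306 Y28.1369
M3 S307
G1 X74.8286 Y33.6944 F3607
G1 X69.2711 Y35.9964
G1 X63.7136 Y33.6944
G1 X61.4116 Y28.1369
G1 X63.7136 Y22.5794
G1 X69.2711 Y20.2774
G1 X74.8286 Y22.5794
G1 X77.1306 Y28.1369
G0 X129.5400 Y89.6086
M3 S307
G1 X125.4332 Y75.5700 F3607
G1 X111.3946 Y79.6768
G1 X115.5014 Y93.7154
G1 X129.5400 Y89.6086
M5
G0 X0.0000 Y0.0000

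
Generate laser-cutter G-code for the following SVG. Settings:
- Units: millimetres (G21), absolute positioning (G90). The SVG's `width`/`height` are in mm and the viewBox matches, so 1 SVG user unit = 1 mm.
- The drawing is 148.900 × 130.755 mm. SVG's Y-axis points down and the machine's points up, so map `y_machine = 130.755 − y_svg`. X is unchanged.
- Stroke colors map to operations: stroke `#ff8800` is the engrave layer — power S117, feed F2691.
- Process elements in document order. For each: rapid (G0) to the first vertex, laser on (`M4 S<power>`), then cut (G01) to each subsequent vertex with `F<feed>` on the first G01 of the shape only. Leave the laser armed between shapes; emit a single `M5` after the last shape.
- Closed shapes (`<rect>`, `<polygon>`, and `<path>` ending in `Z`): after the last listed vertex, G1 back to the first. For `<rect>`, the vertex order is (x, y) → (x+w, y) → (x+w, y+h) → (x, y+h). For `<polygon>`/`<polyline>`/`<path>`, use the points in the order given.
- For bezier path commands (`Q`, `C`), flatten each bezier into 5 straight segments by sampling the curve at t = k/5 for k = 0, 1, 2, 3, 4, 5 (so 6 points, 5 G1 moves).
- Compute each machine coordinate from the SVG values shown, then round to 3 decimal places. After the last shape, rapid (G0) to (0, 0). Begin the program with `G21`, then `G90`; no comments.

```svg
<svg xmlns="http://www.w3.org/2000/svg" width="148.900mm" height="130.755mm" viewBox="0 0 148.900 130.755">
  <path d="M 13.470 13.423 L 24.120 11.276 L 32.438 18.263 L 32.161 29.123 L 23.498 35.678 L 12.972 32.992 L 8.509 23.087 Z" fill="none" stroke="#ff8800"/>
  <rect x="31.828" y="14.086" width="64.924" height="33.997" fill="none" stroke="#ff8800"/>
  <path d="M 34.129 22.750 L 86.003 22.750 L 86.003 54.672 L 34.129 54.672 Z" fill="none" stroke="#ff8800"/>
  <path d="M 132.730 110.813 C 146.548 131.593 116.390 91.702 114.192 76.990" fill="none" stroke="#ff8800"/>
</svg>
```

G21
G90
G0 X13.470 Y117.332
M4 S117
G01 X24.120 Y119.479 F2691
G01 X32.438 Y112.492
G01 X32.161 Y101.632
G01 X23.498 Y95.077
G01 X12.972 Y97.763
G01 X8.509 Y107.668
G01 X13.470 Y117.332
G0 X31.828 Y116.669
M4 S117
G01 X96.752 Y116.669 F2691
G01 X96.752 Y82.672
G01 X31.828 Y82.672
G01 X31.828 Y116.669
G0 X34.129 Y108.005
M4 S117
G01 X86.003 Y108.005 F2691
G01 X86.003 Y76.083
G01 X34.129 Y76.083
G01 X34.129 Y108.005
G0 X132.730 Y19.942
M4 S117
G01 X136.319 Y14.068 F2691
G01 X132.807 Y18.634
G01 X125.646 Y29.519
G01 X118.291 Y42.603
G01 X114.192 Y53.765
M5
G0 X0.000 Y0.000

1 u = 1 mm; y_m = 130.755 − y.

[1] `<path>` regular polygon, #ff8800→engrave S117 F2691: (13.470,117.332) → (24.120,119.479) → (32.438,112.492) → (32.161,101.632) → (23.498,95.077) → (12.972,97.763) → (8.509,107.668) → (13.470,117.332) (closed)

[2] `<rect>` rectangle, #ff8800→engrave S117 F2691: (31.828,116.669) → (96.752,116.669) → (96.752,82.672) → (31.828,82.672) → (31.828,116.669) (closed)

[3] `<path>` rectangle, #ff8800→engrave S117 F2691: (34.129,108.005) → (86.003,108.005) → (86.003,76.083) → (34.129,76.083) → (34.129,108.005) (closed)

[4] `<path>` cubic bezier, #ff8800→engrave S117 F2691: (132.730,19.942) → (136.319,14.068) → (132.807,18.634) → (125.646,29.519) → (118.291,42.603) → (114.192,53.765)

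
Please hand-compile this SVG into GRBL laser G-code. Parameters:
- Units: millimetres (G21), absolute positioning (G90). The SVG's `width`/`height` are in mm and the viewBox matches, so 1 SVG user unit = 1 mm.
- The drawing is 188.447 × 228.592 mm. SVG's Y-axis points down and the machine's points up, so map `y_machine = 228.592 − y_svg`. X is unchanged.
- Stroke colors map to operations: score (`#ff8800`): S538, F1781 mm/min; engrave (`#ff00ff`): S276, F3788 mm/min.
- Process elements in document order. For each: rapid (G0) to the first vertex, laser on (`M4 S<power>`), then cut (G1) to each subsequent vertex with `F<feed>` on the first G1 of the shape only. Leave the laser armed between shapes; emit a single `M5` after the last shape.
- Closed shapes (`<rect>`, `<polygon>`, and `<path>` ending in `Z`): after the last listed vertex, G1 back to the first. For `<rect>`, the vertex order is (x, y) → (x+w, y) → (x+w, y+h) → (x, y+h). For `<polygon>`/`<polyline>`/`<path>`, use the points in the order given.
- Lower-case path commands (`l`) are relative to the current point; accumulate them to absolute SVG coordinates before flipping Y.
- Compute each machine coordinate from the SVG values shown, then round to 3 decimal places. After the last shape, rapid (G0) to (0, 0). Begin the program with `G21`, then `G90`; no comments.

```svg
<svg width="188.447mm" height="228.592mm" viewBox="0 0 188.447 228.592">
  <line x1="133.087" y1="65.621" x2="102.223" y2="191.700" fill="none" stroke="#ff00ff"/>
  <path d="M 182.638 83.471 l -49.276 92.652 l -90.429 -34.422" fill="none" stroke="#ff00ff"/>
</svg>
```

Since the viewBox matches the mm dimensions, user units are millimetres directly. The only transform is the Y-flip y_m = 228.592 − y_svg.

Shape 1 is a line segment drawn with `<line>`. Its stroke #ff00ff means engrave at S276, F3788. After flipping Y the toolpath is (133.087,162.971) → (102.223,36.892).

Shape 2 is a open polyline drawn with `<path>`. Its stroke #ff00ff means engrave at S276, F3788. After flipping Y the toolpath is (182.638,145.121) → (133.362,52.469) → (42.933,86.891).

G21
G90
G0 X133.087 Y162.971
M4 S276
G1 X102.223 Y36.892 F3788
G0 X182.638 Y145.121
M4 S276
G1 X133.362 Y52.469 F3788
G1 X42.933 Y86.891
M5
G0 X0.000 Y0.000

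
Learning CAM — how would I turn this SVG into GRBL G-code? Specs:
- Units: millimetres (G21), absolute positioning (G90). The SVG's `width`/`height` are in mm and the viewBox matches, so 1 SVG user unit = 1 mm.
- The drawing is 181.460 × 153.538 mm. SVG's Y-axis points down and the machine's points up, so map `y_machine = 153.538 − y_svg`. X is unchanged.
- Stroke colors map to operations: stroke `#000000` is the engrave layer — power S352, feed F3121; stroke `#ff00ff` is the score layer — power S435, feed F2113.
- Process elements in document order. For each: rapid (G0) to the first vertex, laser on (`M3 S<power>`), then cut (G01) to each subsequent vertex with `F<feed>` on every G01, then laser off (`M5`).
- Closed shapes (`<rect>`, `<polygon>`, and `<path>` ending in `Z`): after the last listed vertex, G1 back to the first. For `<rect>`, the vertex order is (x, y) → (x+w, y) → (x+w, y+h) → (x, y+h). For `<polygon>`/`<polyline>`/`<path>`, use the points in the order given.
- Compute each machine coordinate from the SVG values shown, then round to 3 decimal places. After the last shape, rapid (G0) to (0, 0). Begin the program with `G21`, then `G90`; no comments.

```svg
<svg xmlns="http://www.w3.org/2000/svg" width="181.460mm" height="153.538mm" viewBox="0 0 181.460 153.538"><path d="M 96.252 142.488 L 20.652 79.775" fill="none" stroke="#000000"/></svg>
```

viewBox `0 0 181.460 153.538` with mm width/height → 1 unit = 1 mm. Flip: y_m = 153.538 − y_svg.

**Shape 1** — `<path>` line segment, stroke `#000000` → engrave (S352, F3121). Machine vertices: (96.252,11.050) → (20.652,73.763). Open path.

G21
G90
G0 X96.252 Y11.050
M3 S352
G01 X20.652 Y73.763 F3121
M5
G0 X0.000 Y0.000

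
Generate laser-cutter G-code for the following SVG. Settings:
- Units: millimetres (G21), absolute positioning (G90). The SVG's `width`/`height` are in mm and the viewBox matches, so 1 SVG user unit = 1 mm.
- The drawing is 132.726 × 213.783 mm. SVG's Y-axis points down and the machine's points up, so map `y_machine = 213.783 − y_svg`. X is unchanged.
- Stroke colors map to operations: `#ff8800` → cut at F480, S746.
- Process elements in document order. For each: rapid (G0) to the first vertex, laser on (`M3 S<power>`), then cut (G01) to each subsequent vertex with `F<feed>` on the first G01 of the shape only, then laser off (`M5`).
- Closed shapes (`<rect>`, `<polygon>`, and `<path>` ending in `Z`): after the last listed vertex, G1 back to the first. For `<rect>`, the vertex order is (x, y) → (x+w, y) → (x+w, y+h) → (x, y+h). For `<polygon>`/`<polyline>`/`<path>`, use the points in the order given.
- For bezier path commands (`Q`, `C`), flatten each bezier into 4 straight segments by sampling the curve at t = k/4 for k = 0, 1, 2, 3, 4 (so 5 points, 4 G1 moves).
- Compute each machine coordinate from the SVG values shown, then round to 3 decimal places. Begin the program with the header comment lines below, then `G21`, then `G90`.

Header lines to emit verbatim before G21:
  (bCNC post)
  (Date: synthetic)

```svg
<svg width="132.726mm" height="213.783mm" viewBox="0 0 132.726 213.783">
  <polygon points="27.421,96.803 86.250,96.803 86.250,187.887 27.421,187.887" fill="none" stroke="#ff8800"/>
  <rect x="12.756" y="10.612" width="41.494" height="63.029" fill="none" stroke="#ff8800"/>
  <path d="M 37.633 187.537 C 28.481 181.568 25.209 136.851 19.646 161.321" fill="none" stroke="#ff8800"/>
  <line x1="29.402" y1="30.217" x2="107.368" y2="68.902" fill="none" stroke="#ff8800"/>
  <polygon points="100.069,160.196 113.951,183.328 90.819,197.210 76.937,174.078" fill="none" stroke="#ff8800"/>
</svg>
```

viewBox `0 0 132.726 213.783` with mm width/height → 1 unit = 1 mm. Flip: y_m = 213.783 − y_svg.

**Shape 1** — `<polygon>` rectangle, stroke `#ff8800` → cut (S746, F480). Machine vertices: (27.421,116.980) → (86.250,116.980) → (86.250,25.896) → (27.421,25.896) → (27.421,116.980). Closed: final G1 returns to the first vertex.

**Shape 2** — `<rect>` rectangle, stroke `#ff8800` → cut (S746, F480). Machine vertices: (12.756,203.171) → (54.250,203.171) → (54.250,140.142) → (12.756,140.142) → (12.756,203.171). Closed: final G1 returns to the first vertex.

**Shape 3** — `<path>` cubic bezier, stroke `#ff8800` → cut (S746, F480). Control points (SVG): P0=(37.633,187.537), P1=(28.481,181.568), P2=(25.209,136.851), P3=(19.646,161.321); sampled at t=k/4. Machine vertices: (37.633,26.246) → (31.744,36.302) → (27.294,50.769) → (23.516,59.528) → (19.646,52.462). Open path.

**Shape 4** — `<line>` line segment, stroke `#ff8800` → cut (S746, F480). Machine vertices: (29.402,183.566) → (107.368,144.881). Open path.

**Shape 5** — `<polygon>` regular polygon, stroke `#ff8800` → cut (S746, F480). Machine vertices: (100.069,53.587) → (113.951,30.455) → (90.819,16.573) → (76.937,39.705) → (100.069,53.587). Closed: final G1 returns to the first vertex.

(bCNC post)
(Date: synthetic)
G21
G90
G0 X27.421 Y116.980
M3 S746
G01 X86.250 Y116.980 F480
G01 X86.250 Y25.896
G01 X27.421 Y25.896
G01 X27.421 Y116.980
M5
G0 X12.756 Y203.171
M3 S746
G01 X54.250 Y203.171 F480
G01 X54.250 Y140.142
G01 X12.756 Y140.142
G01 X12.756 Y203.171
M5
G0 X37.633 Y26.246
M3 S746
G01 X31.744 Y36.302 F480
G01 X27.294 Y50.769
G01 X23.516 Y59.528
G01 X19.646 Y52.462
M5
G0 X29.402 Y183.566
M3 S746
G01 X107.368 Y144.881 F480
M5
G0 X100.069 Y53.587
M3 S746
G01 X113.951 Y30.455 F480
G01 X90.819 Y16.573
G01 X76.937 Y39.705
G01 X100.069 Y53.587
M5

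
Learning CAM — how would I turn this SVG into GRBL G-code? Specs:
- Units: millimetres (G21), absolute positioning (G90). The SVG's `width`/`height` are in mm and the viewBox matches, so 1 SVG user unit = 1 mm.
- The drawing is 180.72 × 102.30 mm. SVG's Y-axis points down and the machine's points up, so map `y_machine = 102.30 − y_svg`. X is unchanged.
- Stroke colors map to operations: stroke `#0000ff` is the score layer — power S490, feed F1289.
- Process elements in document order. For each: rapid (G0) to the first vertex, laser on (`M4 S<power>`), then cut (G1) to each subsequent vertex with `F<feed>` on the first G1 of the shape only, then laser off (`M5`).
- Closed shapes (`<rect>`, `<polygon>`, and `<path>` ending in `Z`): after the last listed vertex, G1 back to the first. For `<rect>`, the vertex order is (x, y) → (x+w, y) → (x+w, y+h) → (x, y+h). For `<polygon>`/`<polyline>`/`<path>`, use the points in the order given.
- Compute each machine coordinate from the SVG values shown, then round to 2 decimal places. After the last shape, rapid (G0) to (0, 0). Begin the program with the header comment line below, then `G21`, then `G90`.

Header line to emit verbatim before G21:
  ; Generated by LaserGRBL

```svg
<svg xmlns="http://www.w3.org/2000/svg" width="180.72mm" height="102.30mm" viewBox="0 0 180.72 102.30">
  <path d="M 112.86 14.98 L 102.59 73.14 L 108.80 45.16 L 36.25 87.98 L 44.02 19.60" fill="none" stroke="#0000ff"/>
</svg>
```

; Generated by LaserGRBL
G21
G90
G0 X112.86 Y87.32
M4 S490
G1 X102.59 Y29.16 F1289
G1 X108.80 Y57.14
G1 X36.25 Y14.32
G1 X44.02 Y82.70
M5
G0 X0.00 Y0.00

Since the viewBox matches the mm dimensions, user units are millimetres directly. The only transform is the Y-flip y_m = 102.30 − y_svg.

Shape 1 is a open polyline drawn with `<path>`. Its stroke #0000ff means score at S490, F1289. After flipping Y the toolpath is (112.86,87.32) → (102.59,29.16) → (108.80,57.14) → (36.25,14.32) → (44.02,82.70).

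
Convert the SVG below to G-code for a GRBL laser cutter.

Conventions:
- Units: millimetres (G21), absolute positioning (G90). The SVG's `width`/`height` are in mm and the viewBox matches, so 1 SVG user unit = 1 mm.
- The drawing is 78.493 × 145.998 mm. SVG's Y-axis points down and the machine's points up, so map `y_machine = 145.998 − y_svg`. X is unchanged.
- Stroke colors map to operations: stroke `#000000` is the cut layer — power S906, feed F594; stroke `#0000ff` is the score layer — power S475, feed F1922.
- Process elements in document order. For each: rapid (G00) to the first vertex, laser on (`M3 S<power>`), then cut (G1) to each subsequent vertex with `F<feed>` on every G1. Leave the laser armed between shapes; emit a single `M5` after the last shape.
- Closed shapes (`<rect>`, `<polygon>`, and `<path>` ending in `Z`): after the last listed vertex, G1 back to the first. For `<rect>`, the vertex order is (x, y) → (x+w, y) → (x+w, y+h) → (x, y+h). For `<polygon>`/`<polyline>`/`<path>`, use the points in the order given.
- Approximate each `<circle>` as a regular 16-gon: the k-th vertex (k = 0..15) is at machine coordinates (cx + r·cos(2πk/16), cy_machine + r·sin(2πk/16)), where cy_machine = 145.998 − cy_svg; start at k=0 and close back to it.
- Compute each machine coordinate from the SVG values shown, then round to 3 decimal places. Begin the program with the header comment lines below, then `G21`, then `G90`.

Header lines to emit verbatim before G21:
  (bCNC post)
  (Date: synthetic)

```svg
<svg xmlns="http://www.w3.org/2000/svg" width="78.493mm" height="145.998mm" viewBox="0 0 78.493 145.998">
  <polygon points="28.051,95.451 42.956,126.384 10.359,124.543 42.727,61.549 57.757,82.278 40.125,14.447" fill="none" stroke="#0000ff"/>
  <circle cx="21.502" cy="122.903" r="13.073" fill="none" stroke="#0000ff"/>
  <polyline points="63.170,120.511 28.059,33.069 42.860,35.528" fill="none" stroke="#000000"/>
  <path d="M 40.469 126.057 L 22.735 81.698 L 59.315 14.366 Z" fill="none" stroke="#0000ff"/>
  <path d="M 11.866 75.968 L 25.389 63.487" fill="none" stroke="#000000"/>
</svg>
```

(bCNC post)
(Date: synthetic)
G21
G90
G00 X28.051 Y50.547
M3 S475
G1 X42.956 Y19.614 F1922
G1 X10.359 Y21.455 F1922
G1 X42.727 Y84.449 F1922
G1 X57.757 Y63.720 F1922
G1 X40.125 Y131.551 F1922
G1 X28.051 Y50.547 F1922
G00 X34.575 Y23.095
M3 S475
G1 X33.580 Y28.098 F1922
G1 X30.746 Y32.339 F1922
G1 X26.505 Y35.173 F1922
G1 X21.502 Y36.168 F1922
G1 X16.499 Y35.173 F1922
G1 X12.258 Y32.339 F1922
G1 X9.424 Y28.098 F1922
G1 X8.429 Y23.095 F1922
G1 X9.424 Y18.092 F1922
G1 X12.258 Y13.851 F1922
G1 X16.499 Y11.017 F1922
G1 X21.502 Y10.022 F1922
G1 X26.505 Y11.017 F1922
G1 X30.746 Y13.851 F1922
G1 X33.580 Y18.092 F1922
G1 X34.575 Y23.095 F1922
G00 X63.170 Y25.487
M3 S906
G1 X28.059 Y112.929 F594
G1 X42.860 Y110.470 F594
G00 X40.469 Y19.941
M3 S475
G1 X22.735 Y64.300 F1922
G1 X59.315 Y131.632 F1922
G1 X40.469 Y19.941 F1922
G00 X11.866 Y70.030
M3 S906
G1 X25.389 Y82.511 F594
M5

1 u = 1 mm; y_m = 145.998 − y.

[1] `<polygon>` closed polygon, #0000ff→score S475 F1922: (28.051,50.547) → (42.956,19.614) → (10.359,21.455) → (42.727,84.449) → (57.757,63.720) → (40.125,131.551) → (28.051,50.547) (closed)

[2] `<circle>` circle, #0000ff→score S475 F1922: (34.575,23.095) → (33.580,28.098) → (30.746,32.339) → (26.505,35.173) → (21.502,36.168) → (16.499,35.173) → (12.258,32.339) → (9.424,28.098) → (8.429,23.095) → (9.424,18.092) → (12.258,13.851) → (16.499,11.017) → (21.502,10.022) → (26.505,11.017) → (30.746,13.851) → (33.580,18.092) → (34.575,23.095) (closed)

[3] `<polyline>` open polyline, #000000→cut S906 F594: (63.170,25.487) → (28.059,112.929) → (42.860,110.470)

[4] `<path>` closed polygon, #0000ff→score S475 F1922: (40.469,19.941) → (22.735,64.300) → (59.315,131.632) → (40.469,19.941) (closed)

[5] `<path>` line segment, #000000→cut S906 F594: (11.866,70.030) → (25.389,82.511)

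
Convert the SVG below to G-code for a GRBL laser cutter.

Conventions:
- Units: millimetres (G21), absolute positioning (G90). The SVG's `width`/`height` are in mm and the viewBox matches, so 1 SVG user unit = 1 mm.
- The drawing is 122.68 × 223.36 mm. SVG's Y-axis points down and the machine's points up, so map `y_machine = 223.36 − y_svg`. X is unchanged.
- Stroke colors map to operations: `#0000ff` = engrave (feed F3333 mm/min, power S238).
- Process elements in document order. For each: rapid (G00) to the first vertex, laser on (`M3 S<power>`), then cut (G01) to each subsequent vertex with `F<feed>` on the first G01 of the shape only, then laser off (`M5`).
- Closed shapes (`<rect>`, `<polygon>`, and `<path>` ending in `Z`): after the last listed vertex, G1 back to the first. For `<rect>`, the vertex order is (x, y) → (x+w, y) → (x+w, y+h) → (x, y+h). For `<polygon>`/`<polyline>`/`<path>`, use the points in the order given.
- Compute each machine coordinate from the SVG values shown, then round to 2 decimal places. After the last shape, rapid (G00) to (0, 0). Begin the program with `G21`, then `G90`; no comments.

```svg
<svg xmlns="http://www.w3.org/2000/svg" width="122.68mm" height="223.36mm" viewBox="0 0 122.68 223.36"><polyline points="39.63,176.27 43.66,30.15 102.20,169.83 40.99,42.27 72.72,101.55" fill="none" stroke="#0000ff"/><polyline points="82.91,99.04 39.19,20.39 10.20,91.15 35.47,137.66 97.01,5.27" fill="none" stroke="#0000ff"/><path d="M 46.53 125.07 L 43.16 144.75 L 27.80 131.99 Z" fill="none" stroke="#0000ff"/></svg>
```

viewBox `0 0 122.68 223.36` with mm width/height → 1 unit = 1 mm. Flip: y_m = 223.36 − y_svg.

**Shape 1** — `<polyline>` open polyline, stroke `#0000ff` → engrave (S238, F3333). Machine vertices: (39.63,47.09) → (43.66,193.21) → (102.20,53.53) → (40.99,181.09) → (72.72,121.81). Open path.

**Shape 2** — `<polyline>` open polyline, stroke `#0000ff` → engrave (S238, F3333). Machine vertices: (82.91,124.32) → (39.19,202.97) → (10.20,132.21) → (35.47,85.70) → (97.01,218.09). Open path.

**Shape 3** — `<path>` regular polygon, stroke `#0000ff` → engrave (S238, F3333). Machine vertices: (46.53,98.29) → (43.16,78.61) → (27.80,91.37) → (46.53,98.29). Closed: final G1 returns to the first vertex.

G21
G90
G00 X39.63 Y47.09
M3 S238
G01 X43.66 Y193.21 F3333
G01 X102.20 Y53.53
G01 X40.99 Y181.09
G01 X72.72 Y121.81
M5
G00 X82.91 Y124.32
M3 S238
G01 X39.19 Y202.97 F3333
G01 X10.20 Y132.21
G01 X35.47 Y85.70
G01 X97.01 Y218.09
M5
G00 X46.53 Y98.29
M3 S238
G01 X43.16 Y78.61 F3333
G01 X27.80 Y91.37
G01 X46.53 Y98.29
M5
G00 X0.00 Y0.00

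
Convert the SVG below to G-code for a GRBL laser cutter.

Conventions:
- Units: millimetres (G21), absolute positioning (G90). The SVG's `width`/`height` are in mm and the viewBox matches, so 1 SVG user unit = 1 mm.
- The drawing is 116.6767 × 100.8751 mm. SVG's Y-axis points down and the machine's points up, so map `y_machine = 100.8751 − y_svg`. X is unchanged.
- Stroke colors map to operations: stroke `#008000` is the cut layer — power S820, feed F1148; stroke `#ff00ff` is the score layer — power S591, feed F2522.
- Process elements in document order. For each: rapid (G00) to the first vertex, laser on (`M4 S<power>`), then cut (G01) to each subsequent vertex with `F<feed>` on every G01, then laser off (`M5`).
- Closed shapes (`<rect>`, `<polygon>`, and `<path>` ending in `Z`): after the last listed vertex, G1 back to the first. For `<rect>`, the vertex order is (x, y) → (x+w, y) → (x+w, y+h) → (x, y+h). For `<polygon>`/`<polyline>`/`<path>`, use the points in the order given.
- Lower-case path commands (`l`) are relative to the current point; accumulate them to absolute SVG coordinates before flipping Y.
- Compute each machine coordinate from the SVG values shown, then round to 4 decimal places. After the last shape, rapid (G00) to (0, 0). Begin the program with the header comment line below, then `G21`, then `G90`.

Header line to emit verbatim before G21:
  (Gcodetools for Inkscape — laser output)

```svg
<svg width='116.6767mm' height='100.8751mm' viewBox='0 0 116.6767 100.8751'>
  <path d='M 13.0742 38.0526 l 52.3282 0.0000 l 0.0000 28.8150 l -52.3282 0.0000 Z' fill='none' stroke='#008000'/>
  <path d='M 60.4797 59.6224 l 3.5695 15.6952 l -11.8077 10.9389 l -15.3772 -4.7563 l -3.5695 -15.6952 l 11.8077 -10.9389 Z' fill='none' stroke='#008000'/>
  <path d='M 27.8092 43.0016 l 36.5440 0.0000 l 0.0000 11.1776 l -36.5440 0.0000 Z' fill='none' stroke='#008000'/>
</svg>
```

(Gcodetools for Inkscape — laser output)
G21
G90
G00 X13.0742 Y62.8225
M4 S820
G01 X65.4024 Y62.8225 F1148
G01 X65.4024 Y34.0075 F1148
G01 X13.0742 Y34.0075 F1148
G01 X13.0742 Y62.8225 F1148
M5
G00 X60.4797 Y41.2527
M4 S820
G01 X64.0492 Y25.5575 F1148
G01 X52.2415 Y14.6186 F1148
G01 X36.8643 Y19.3749 F1148
G01 X33.2948 Y35.0701 F1148
G01 X45.1025 Y46.0090 F1148
G01 X60.4797 Y41.2527 F1148
M5
G00 X27.8092 Y57.8735
M4 S820
G01 X64.3532 Y57.8735 F1148
G01 X64.3532 Y46.6959 F1148
G01 X27.8092 Y46.6959 F1148
G01 X27.8092 Y57.8735 F1148
M5
G00 X0.0000 Y0.0000

Since the viewBox matches the mm dimensions, user units are millimetres directly. The only transform is the Y-flip y_m = 100.8751 − y_svg.

Shape 1 is a rectangle drawn with `<path>`. Its stroke #008000 means cut at S820, F1148. After flipping Y the toolpath is (13.0742,62.8225) → (65.4024,62.8225) → (65.4024,34.0075) → (13.0742,34.0075) → (13.0742,62.8225), returning to the start.

Shape 2 is a regular polygon drawn with `<path>`. Its stroke #008000 means cut at S820, F1148. After flipping Y the toolpath is (60.4797,41.2527) → (64.0492,25.5575) → (52.2415,14.6186) → (36.8643,19.3749) → (33.2948,35.0701) → (45.1025,46.0090) → (60.4797,41.2527), returning to the start.

Shape 3 is a rectangle drawn with `<path>`. Its stroke #008000 means cut at S820, F1148. After flipping Y the toolpath is (27.8092,57.8735) → (64.3532,57.8735) → (64.3532,46.6959) → (27.8092,46.6959) → (27.8092,57.8735), returning to the start.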